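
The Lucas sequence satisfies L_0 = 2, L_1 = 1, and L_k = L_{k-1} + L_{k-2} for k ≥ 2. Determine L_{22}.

Iterating the recurrence up to L_{15} = 1364 and L_{14} = 843:
L_{16} = L_{15} + L_{14} = 1364 + 843 = 2207
L_{17} = L_{16} + L_{15} = 2207 + 1364 = 3571
L_{18} = L_{17} + L_{16} = 3571 + 2207 = 5778
L_{19} = L_{18} + L_{17} = 5778 + 3571 = 9349
L_{20} = L_{19} + L_{18} = 9349 + 5778 = 15127
L_{21} = L_{20} + L_{19} = 15127 + 9349 = 24476
L_{22} = L_{21} + L_{20} = 24476 + 15127 = 39603

39603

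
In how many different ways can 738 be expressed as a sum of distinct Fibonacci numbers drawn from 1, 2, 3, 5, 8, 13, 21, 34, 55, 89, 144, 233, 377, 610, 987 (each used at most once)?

19

Each representation comes from the Zeckendorf form by replacing some F_k with F_{k−1} + F_{k−2} where possible.
738 = 610+89+34+5 = 610+89+34+3+2 = 610+89+21+13+5 = 377+233+89+34+5 = 610+89+21+13+3+2 = … (14 more), for 19 in all.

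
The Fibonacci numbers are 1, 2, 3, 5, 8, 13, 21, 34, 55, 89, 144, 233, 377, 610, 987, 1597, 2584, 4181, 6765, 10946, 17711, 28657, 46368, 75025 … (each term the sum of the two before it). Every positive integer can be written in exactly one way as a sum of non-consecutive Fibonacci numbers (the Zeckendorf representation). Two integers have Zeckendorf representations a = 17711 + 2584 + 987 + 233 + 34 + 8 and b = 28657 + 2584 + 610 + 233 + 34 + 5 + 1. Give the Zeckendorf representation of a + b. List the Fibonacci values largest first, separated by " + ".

The two numbers are 21557 and 32124, so their sum is 53681.
Greedy algorithm:
largest Fibonacci ≤ 53681 is 46368; 53681 − 46368 = 7313
largest Fibonacci ≤ 7313 is 6765; 7313 − 6765 = 548
largest Fibonacci ≤ 548 is 377; 548 − 377 = 171
largest Fibonacci ≤ 171 is 144; 171 − 144 = 27
largest Fibonacci ≤ 27 is 21; 27 − 21 = 6
largest Fibonacci ≤ 6 is 5; 6 − 5 = 1
largest Fibonacci ≤ 1 is 1; 1 − 1 = 0

46368 + 6765 + 377 + 144 + 21 + 5 + 1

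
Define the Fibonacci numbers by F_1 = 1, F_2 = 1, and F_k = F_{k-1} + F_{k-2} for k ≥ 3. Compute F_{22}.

17711

Iterating the recurrence up to F_{17} = 1597 and F_{16} = 987:
F_{18} = F_{17} + F_{16} = 1597 + 987 = 2584
F_{19} = F_{18} + F_{17} = 2584 + 1597 = 4181
F_{20} = F_{19} + F_{18} = 4181 + 2584 = 6765
F_{21} = F_{20} + F_{19} = 6765 + 4181 = 10946
F_{22} = F_{21} + F_{20} = 10946 + 6765 = 17711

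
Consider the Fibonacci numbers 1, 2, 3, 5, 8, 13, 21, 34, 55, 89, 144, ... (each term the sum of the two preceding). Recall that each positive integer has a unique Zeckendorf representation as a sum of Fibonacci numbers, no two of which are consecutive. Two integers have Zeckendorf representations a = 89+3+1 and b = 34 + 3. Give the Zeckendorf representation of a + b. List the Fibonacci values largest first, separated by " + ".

89 + 34 + 5 + 2

The two numbers are 93 and 37, so their sum is 130.
Repeatedly subtract the largest Fibonacci number that fits:
130: greatest Fibonacci not exceeding it is 89, leaving 41
41: greatest Fibonacci not exceeding it is 34, leaving 7
7: greatest Fibonacci not exceeding it is 5, leaving 2
2: greatest Fibonacci not exceeding it is 2, leaving 0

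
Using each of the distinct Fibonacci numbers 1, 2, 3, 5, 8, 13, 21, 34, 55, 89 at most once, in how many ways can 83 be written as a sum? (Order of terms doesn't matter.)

Starting from the Zeckendorf form and repeatedly splitting a term F_k into F_{k−1} + F_{k−2} (when neither is already used) reaches every representation.
83 = 55+21+5+2 = 55+13+8+5+2 = 34+21+13+8+5+2 — 3 representations.

3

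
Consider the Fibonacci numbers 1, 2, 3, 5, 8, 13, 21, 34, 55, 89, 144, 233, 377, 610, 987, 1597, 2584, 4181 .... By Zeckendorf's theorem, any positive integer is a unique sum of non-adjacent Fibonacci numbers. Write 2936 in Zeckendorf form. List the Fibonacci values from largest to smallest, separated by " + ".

2936 − 2584 = 352
352 − 233 = 119
119 − 89 = 30
30 − 21 = 9
9 − 8 = 1
1 − 1 = 0
So 2936 = 2584 + 233 + 89 + 21 + 8 + 1, with no two terms consecutive in the sequence.

2584 + 233 + 89 + 21 + 8 + 1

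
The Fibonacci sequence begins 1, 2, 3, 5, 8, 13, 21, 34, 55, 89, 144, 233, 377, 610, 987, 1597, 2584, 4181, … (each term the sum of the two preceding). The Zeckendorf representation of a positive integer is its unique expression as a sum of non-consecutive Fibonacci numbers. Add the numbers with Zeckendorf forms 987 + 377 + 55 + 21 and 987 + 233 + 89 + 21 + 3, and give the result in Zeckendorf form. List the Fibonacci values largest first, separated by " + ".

The two numbers are 1440 and 1333, so their sum is 2773.
take 2584 (≤ 2773); 2773 − 2584 = 189
take 144 (≤ 189); 189 − 144 = 45
take 34 (≤ 45); 45 − 34 = 11
take 8 (≤ 11); 11 − 8 = 3
take 3 (≤ 3); 3 − 3 = 0

2584 + 144 + 34 + 8 + 3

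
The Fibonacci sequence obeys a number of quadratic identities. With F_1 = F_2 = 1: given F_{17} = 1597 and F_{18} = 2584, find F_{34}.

5702887

By the doubling identity F_{2k} = F_k(2F_{k+1} − F_k): F_{34} = 1597·(2·2584 − 1597) = 1597·3571 = 5702887.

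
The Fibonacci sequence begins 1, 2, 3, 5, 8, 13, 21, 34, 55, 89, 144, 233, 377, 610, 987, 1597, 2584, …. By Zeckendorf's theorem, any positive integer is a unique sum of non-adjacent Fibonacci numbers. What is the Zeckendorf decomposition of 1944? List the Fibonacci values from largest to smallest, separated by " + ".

take 1597 (≤ 1944); 1944 − 1597 = 347
take 233 (≤ 347); 347 − 233 = 114
take 89 (≤ 114); 114 − 89 = 25
take 21 (≤ 25); 25 − 21 = 4
take 3 (≤ 4); 4 − 3 = 1
take 1 (≤ 1); 1 − 1 = 0
So 1944 = 1597 + 233 + 89 + 21 + 3 + 1, with no two terms consecutive in the sequence.

1597 + 233 + 89 + 21 + 3 + 1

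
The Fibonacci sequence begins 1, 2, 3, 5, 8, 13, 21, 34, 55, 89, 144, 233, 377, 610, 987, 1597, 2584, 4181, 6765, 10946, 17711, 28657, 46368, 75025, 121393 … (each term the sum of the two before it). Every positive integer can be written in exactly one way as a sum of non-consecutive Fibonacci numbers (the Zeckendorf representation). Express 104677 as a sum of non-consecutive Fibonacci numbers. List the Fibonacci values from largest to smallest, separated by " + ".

largest Fibonacci ≤ 104677 is 75025; 104677 − 75025 = 29652
largest Fibonacci ≤ 29652 is 28657; 29652 − 28657 = 995
largest Fibonacci ≤ 995 is 987; 995 − 987 = 8
largest Fibonacci ≤ 8 is 8; 8 − 8 = 0
So 104677 = 75025 + 28657 + 987 + 8, with no two terms consecutive in the sequence.

75025 + 28657 + 987 + 8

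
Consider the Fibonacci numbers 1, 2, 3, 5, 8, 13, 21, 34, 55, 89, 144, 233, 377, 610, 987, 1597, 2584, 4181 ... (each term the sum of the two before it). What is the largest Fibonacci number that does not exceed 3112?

2584 ≤ 3112 < 4181, so the largest Fibonacci number not exceeding 3112 is 2584.

2584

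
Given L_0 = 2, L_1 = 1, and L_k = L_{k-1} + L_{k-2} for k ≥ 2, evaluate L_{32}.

4870847

Iterating the recurrence up to L_{25} = 167761 and L_{24} = 103682:
L_{26} = L_{25} + L_{24} = 167761 + 103682 = 271443
L_{27} = L_{26} + L_{25} = 271443 + 167761 = 439204
L_{28} = L_{27} + L_{26} = 439204 + 271443 = 710647
L_{29} = L_{28} + L_{27} = 710647 + 439204 = 1149851
L_{30} = L_{29} + L_{28} = 1149851 + 710647 = 1860498
L_{31} = L_{30} + L_{29} = 1860498 + 1149851 = 3010349
L_{32} = L_{31} + L_{30} = 3010349 + 1860498 = 4870847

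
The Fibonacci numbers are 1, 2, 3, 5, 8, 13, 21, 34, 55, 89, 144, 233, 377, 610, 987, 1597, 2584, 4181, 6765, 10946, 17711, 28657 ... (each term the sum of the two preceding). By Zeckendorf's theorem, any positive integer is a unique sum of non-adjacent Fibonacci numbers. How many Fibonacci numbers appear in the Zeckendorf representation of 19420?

Greedy algorithm:
19420: greatest Fibonacci not exceeding it is 17711, leaving 1709
1709: greatest Fibonacci not exceeding it is 1597, leaving 112
112: greatest Fibonacci not exceeding it is 89, leaving 23
23: greatest Fibonacci not exceeding it is 21, leaving 2
2: greatest Fibonacci not exceeding it is 2, leaving 0
19420 = 17711 + 1597 + 89 + 21 + 2, which has 5 terms.

5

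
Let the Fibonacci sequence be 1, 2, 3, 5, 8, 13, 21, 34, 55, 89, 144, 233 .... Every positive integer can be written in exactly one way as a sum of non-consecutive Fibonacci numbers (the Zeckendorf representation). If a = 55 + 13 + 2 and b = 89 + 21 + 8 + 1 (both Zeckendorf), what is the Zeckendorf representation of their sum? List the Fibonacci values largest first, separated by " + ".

144 + 34 + 8 + 3

The two numbers are 70 and 119, so their sum is 189.
Greedy algorithm:
take 144 (≤ 189); 189 − 144 = 45
take 34 (≤ 45); 45 − 34 = 11
take 8 (≤ 11); 11 − 8 = 3
take 3 (≤ 3); 3 − 3 = 0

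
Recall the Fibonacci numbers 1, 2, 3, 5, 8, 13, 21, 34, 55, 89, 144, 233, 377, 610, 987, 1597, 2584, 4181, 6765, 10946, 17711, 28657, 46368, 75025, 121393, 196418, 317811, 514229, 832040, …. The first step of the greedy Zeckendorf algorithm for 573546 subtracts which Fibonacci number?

514229

514229 ≤ 573546 < 832040, so the largest Fibonacci number not exceeding 573546 is 514229.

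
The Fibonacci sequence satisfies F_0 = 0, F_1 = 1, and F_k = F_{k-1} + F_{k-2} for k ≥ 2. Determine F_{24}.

46368

Iterating the recurrence up to F_{18} = 2584 and F_{17} = 1597:
F_{19} = F_{18} + F_{17} = 2584 + 1597 = 4181
F_{20} = F_{19} + F_{18} = 4181 + 2584 = 6765
F_{21} = F_{20} + F_{19} = 6765 + 4181 = 10946
F_{22} = F_{21} + F_{20} = 10946 + 6765 = 17711
F_{23} = F_{22} + F_{21} = 17711 + 10946 = 28657
F_{24} = F_{23} + F_{22} = 28657 + 17711 = 46368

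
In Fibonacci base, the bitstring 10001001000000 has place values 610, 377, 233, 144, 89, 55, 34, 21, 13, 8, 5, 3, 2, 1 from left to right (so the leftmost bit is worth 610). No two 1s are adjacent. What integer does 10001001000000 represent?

720

Summing the place values of the 1 bits: 610 + 89 + 21 = 720.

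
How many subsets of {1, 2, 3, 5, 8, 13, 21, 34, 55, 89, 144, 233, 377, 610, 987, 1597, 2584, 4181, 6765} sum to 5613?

48

5613 = 4181+987+377+55+13 = 4181+987+377+55+8+5 = 4181+987+377+34+21+13 = 4181+987+233+144+55+13 = 4181+987+377+55+8+3+2 = … (43 more), for 48 in all.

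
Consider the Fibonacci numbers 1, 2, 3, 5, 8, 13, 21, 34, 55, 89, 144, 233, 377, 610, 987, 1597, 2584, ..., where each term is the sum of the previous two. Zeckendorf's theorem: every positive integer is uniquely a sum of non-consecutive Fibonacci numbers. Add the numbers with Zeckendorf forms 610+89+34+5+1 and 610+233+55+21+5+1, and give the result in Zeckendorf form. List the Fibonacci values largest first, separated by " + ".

The two numbers are 739 and 925, so their sum is 1664.
1664: greatest Fibonacci not exceeding it is 1597, leaving 67
67: greatest Fibonacci not exceeding it is 55, leaving 12
12: greatest Fibonacci not exceeding it is 8, leaving 4
4: greatest Fibonacci not exceeding it is 3, leaving 1
1: greatest Fibonacci not exceeding it is 1, leaving 0

1597 + 55 + 8 + 3 + 1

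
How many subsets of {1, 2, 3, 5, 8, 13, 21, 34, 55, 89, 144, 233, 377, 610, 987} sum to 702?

22

Starting from the Zeckendorf form and repeatedly splitting a term F_k into F_{k−1} + F_{k−2} (when neither is already used) reaches every representation.
702 = 610+89+3 = 610+89+2+1 = 610+55+34+3 = 377+233+89+3 = … (18 more), for 22 in all.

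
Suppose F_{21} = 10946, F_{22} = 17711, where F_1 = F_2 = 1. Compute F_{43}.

By the addition formula F_{m+n} = F_m F_{n+1} + F_{m−1} F_n with m=22, n=21: F_{43} = 17711·17711 + 10946·10946 = 313679521 + 119814916 = 433494437.

433494437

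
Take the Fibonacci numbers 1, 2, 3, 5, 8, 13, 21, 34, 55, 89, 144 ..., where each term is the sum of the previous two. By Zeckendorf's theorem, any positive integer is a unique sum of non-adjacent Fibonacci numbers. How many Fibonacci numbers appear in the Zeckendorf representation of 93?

93: greatest Fibonacci not exceeding it is 89, leaving 4
4: greatest Fibonacci not exceeding it is 3, leaving 1
1: greatest Fibonacci not exceeding it is 1, leaving 0
93 = 89 + 3 + 1, which has 3 terms.

3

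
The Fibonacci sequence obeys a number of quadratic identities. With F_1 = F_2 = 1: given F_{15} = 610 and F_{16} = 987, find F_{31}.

By F_{2k+1} = F_k² + F_{k+1}²: F_{31} = 610² + 987² = 372100 + 974169 = 1346269.

1346269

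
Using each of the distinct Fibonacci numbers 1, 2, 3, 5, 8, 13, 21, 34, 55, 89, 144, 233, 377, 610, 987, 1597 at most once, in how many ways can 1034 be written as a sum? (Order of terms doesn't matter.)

20

Each representation comes from the Zeckendorf form by replacing some F_k with F_{k−1} + F_{k−2} where possible.
1034 = 987+34+13 = 987+34+8+5 = 610+377+34+13 = … (17 more), for 20 in all.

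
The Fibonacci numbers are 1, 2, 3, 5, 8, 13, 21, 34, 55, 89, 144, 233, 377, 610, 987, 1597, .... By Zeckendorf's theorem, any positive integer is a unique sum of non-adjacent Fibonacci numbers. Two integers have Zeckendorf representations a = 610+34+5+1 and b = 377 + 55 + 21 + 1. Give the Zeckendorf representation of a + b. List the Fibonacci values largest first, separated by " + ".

987 + 89 + 21 + 5 + 2

The two numbers are 650 and 454, so their sum is 1104.
Repeatedly subtract the largest Fibonacci number that fits:
987 ≤ 1104 < 1597, so take 987; remainder 117
89 ≤ 117 < 144, so take 89; remainder 28
21 ≤ 28 < 34, so take 21; remainder 7
5 ≤ 7 < 8, so take 5; remainder 2
2 ≤ 2 < 3, so take 2; remainder 0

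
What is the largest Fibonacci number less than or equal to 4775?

4181 ≤ 4775 < 6765, so the largest Fibonacci number not exceeding 4775 is 4181.

4181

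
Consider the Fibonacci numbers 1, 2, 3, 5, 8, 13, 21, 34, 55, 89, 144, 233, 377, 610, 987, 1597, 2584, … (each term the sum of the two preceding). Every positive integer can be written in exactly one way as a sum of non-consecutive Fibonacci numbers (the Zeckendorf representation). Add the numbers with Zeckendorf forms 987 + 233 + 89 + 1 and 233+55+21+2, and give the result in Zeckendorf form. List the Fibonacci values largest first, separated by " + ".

1597 + 21 + 3

The two numbers are 1310 and 311, so their sum is 1621.
1621 − 1597 = 24
24 − 21 = 3
3 − 3 = 0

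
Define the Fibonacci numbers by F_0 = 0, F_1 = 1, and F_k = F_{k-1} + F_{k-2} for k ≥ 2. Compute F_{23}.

Iterating the recurrence up to F_{18} = 2584 and F_{17} = 1597:
F_{19} = F_{18} + F_{17} = 2584 + 1597 = 4181
F_{20} = F_{19} + F_{18} = 4181 + 2584 = 6765
F_{21} = F_{20} + F_{19} = 6765 + 4181 = 10946
F_{22} = F_{21} + F_{20} = 10946 + 6765 = 17711
F_{23} = F_{22} + F_{21} = 17711 + 10946 = 28657

28657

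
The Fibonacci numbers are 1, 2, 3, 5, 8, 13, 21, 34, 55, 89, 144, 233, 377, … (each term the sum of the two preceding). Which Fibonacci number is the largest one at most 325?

233

233 ≤ 325 < 377, so the largest Fibonacci number not exceeding 325 is 233.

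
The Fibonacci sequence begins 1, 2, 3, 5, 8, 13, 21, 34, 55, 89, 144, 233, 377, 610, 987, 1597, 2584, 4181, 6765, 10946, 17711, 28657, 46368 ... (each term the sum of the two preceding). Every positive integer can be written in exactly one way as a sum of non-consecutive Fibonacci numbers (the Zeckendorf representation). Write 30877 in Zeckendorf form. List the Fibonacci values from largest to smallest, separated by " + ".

28657 + 1597 + 610 + 13

30877 − 28657 = 2220
2220 − 1597 = 623
623 − 610 = 13
13 − 13 = 0
So 30877 = 28657 + 1597 + 610 + 13, with no two terms consecutive in the sequence.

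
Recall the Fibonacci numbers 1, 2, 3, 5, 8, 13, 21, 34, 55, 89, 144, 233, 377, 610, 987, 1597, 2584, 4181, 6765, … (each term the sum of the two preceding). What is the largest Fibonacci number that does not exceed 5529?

4181

4181 ≤ 5529 < 6765, so the largest Fibonacci number not exceeding 5529 is 4181.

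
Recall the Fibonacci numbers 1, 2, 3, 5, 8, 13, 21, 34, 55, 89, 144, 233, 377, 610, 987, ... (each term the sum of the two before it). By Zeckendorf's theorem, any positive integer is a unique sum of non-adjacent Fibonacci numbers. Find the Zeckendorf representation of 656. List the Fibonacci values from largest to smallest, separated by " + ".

Greedily peel off the largest Fibonacci term at each step:
610 ≤ 656 < 987, so take 610; remainder 46
34 ≤ 46 < 55, so take 34; remainder 12
8 ≤ 12 < 13, so take 8; remainder 4
3 ≤ 4 < 5, so take 3; remainder 1
1 ≤ 1 < 2, so take 1; remainder 0
So 656 = 610 + 34 + 8 + 3 + 1, with no two terms consecutive in the sequence.

610 + 34 + 8 + 3 + 1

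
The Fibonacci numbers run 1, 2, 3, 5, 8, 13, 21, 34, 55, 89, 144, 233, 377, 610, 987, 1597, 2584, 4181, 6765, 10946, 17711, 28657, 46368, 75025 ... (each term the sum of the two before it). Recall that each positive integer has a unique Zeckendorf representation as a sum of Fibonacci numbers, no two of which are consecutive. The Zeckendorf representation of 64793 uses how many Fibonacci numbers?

take 46368 (≤ 64793); 64793 − 46368 = 18425
take 17711 (≤ 18425); 18425 − 17711 = 714
take 610 (≤ 714); 714 − 610 = 104
take 89 (≤ 104); 104 − 89 = 15
take 13 (≤ 15); 15 − 13 = 2
take 2 (≤ 2); 2 − 2 = 0
64793 = 46368 + 17711 + 610 + 89 + 13 + 2, which has 6 terms.

6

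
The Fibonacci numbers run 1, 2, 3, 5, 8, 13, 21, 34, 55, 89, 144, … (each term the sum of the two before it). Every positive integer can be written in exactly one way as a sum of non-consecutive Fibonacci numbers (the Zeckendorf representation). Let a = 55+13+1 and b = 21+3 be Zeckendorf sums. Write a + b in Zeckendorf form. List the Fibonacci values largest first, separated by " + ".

89 + 3 + 1

The two numbers are 69 and 24, so their sum is 93.
93 − 89 = 4
4 − 3 = 1
1 − 1 = 0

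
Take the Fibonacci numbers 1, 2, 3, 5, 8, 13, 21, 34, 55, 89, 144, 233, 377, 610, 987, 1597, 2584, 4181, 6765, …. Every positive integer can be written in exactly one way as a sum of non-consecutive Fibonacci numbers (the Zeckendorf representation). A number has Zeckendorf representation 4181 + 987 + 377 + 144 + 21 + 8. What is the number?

5718

4181 + 987 + 377 + 144 + 21 + 8 = 5718.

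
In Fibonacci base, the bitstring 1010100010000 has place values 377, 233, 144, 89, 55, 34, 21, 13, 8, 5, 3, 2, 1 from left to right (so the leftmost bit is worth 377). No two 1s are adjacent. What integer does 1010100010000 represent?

584

Summing the place values of the 1 bits: 377 + 144 + 55 + 8 = 584.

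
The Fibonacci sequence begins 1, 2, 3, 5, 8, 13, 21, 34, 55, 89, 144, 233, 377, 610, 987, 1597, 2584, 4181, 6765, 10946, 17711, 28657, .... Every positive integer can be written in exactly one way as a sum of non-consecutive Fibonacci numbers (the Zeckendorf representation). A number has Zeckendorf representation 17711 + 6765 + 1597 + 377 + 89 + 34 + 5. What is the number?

17711 + 6765 + 1597 + 377 + 89 + 34 + 5 = 26578.

26578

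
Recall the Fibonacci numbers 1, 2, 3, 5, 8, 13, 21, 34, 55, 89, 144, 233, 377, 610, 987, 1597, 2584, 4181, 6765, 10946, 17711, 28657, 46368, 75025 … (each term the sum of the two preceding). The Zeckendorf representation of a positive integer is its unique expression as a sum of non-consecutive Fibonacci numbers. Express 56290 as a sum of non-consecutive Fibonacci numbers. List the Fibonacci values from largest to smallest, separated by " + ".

46368 ≤ 56290 < 75025, so take 46368; remainder 9922
6765 ≤ 9922 < 10946, so take 6765; remainder 3157
2584 ≤ 3157 < 4181, so take 2584; remainder 573
377 ≤ 573 < 610, so take 377; remainder 196
144 ≤ 196 < 233, so take 144; remainder 52
34 ≤ 52 < 55, so take 34; remainder 18
13 ≤ 18 < 21, so take 13; remainder 5
5 ≤ 5 < 8, so take 5; remainder 0
So 56290 = 46368 + 6765 + 2584 + 377 + 144 + 34 + 13 + 5, with no two terms consecutive in the sequence.

46368 + 6765 + 2584 + 377 + 144 + 34 + 13 + 5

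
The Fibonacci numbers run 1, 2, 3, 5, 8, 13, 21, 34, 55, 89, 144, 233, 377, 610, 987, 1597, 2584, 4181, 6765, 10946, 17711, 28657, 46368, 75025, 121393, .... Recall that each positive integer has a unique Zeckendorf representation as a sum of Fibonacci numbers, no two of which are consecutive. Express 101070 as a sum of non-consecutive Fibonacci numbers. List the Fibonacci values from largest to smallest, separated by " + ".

75025 + 17711 + 6765 + 987 + 377 + 144 + 55 + 5 + 1

Repeatedly subtract the largest Fibonacci number that fits:
largest Fibonacci ≤ 101070 is 75025; 101070 − 75025 = 26045
largest Fibonacci ≤ 26045 is 17711; 26045 − 17711 = 8334
largest Fibonacci ≤ 8334 is 6765; 8334 − 6765 = 1569
largest Fibonacci ≤ 1569 is 987; 1569 − 987 = 582
largest Fibonacci ≤ 582 is 377; 582 − 377 = 205
largest Fibonacci ≤ 205 is 144; 205 − 144 = 61
largest Fibonacci ≤ 61 is 55; 61 − 55 = 6
largest Fibonacci ≤ 6 is 5; 6 − 5 = 1
largest Fibonacci ≤ 1 is 1; 1 − 1 = 0
So 101070 = 75025 + 17711 + 6765 + 987 + 377 + 144 + 55 + 5 + 1, with no two terms consecutive in the sequence.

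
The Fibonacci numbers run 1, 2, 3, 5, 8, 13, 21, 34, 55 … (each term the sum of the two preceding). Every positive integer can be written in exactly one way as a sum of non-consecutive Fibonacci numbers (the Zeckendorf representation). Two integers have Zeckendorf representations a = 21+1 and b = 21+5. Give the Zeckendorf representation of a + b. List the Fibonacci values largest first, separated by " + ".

34 + 13 + 1

The two numbers are 22 and 26, so their sum is 48.
largest Fibonacci ≤ 48 is 34; 48 − 34 = 14
largest Fibonacci ≤ 14 is 13; 14 − 13 = 1
largest Fibonacci ≤ 1 is 1; 1 − 1 = 0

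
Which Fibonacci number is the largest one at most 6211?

4181

4181 ≤ 6211 < 6765, so the largest Fibonacci number not exceeding 6211 is 4181.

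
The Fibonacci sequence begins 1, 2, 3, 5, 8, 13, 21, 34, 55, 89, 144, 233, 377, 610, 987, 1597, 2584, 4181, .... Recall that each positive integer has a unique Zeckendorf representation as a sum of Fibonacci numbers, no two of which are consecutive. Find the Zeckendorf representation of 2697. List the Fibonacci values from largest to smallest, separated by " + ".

Repeatedly subtract the largest Fibonacci number that fits:
subtract 2584 from 2697: 113 remains
subtract 89 from 113: 24 remains
subtract 21 from 24: 3 remains
subtract 3 from 3: 0 remains
So 2697 = 2584 + 89 + 21 + 3, with no two terms consecutive in the sequence.

2584 + 89 + 21 + 3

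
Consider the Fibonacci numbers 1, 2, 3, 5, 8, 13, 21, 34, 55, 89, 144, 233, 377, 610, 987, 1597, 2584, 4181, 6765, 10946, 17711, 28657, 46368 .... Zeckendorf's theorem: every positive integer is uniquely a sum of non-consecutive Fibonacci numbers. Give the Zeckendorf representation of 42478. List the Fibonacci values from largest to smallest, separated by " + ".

28657 + 10946 + 2584 + 233 + 55 + 3

Greedily peel off the largest Fibonacci term at each step:
42478: greatest Fibonacci not exceeding it is 28657, leaving 13821
13821: greatest Fibonacci not exceeding it is 10946, leaving 2875
2875: greatest Fibonacci not exceeding it is 2584, leaving 291
291: greatest Fibonacci not exceeding it is 233, leaving 58
58: greatest Fibonacci not exceeding it is 55, leaving 3
3: greatest Fibonacci not exceeding it is 3, leaving 0
So 42478 = 28657 + 10946 + 2584 + 233 + 55 + 3, with no two terms consecutive in the sequence.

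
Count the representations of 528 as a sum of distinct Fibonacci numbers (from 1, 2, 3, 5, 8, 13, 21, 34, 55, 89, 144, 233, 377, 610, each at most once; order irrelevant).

Starting from the Zeckendorf form and repeatedly splitting a term F_k into F_{k−1} + F_{k−2} (when neither is already used) reaches every representation.
528 = 377+144+5+2 = 377+89+55+5+2 = 377+89+34+21+5+2 = … (4 more), for 7 in all.

7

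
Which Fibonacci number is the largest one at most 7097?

6765

6765 ≤ 7097 < 10946, so the largest Fibonacci number not exceeding 7097 is 6765.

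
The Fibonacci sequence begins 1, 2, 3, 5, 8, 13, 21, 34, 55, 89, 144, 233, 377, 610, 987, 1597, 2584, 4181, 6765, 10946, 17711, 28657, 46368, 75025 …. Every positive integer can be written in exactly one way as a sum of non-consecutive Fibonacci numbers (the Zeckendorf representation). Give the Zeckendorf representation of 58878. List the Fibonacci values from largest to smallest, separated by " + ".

Greedy algorithm:
take 46368 (≤ 58878); 58878 − 46368 = 12510
take 10946 (≤ 12510); 12510 − 10946 = 1564
take 987 (≤ 1564); 1564 − 987 = 577
take 377 (≤ 577); 577 − 377 = 200
take 144 (≤ 200); 200 − 144 = 56
take 55 (≤ 56); 56 − 55 = 1
take 1 (≤ 1); 1 − 1 = 0
So 58878 = 46368 + 10946 + 987 + 377 + 144 + 55 + 1, with no two terms consecutive in the sequence.

46368 + 10946 + 987 + 377 + 144 + 55 + 1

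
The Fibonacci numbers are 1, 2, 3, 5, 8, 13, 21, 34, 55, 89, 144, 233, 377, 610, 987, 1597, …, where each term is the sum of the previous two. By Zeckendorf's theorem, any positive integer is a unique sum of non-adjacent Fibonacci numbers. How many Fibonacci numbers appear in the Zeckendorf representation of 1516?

4

987 ≤ 1516 < 1597, so take 987; remainder 529
377 ≤ 529 < 610, so take 377; remainder 152
144 ≤ 152 < 233, so take 144; remainder 8
8 ≤ 8 < 13, so take 8; remainder 0
1516 = 987 + 377 + 144 + 8, which has 4 terms.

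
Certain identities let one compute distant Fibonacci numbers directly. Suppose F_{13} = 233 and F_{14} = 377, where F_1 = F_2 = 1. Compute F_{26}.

By the doubling identity F_{2k} = F_k(2F_{k+1} − F_k): F_{26} = 233·(2·377 − 233) = 233·521 = 121393.

121393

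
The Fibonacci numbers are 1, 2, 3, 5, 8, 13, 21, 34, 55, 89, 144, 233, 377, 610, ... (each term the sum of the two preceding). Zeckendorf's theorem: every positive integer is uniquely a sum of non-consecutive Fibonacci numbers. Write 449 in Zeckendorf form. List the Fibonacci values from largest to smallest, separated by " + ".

take 377 (≤ 449); 449 − 377 = 72
take 55 (≤ 72); 72 − 55 = 17
take 13 (≤ 17); 17 − 13 = 4
take 3 (≤ 4); 4 − 3 = 1
take 1 (≤ 1); 1 − 1 = 0
So 449 = 377 + 55 + 13 + 3 + 1, with no two terms consecutive in the sequence.

377 + 55 + 13 + 3 + 1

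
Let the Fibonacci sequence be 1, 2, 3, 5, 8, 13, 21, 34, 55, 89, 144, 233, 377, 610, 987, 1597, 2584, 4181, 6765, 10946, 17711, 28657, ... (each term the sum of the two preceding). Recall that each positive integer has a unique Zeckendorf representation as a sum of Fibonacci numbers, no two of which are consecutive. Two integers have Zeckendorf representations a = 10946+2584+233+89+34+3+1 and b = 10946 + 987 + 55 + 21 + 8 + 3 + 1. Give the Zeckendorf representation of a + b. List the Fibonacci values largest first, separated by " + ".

The two numbers are 13890 and 12021, so their sum is 25911.
Greedily peel off the largest Fibonacci term at each step:
take 17711 (≤ 25911); 25911 − 17711 = 8200
take 6765 (≤ 8200); 8200 − 6765 = 1435
take 987 (≤ 1435); 1435 − 987 = 448
take 377 (≤ 448); 448 − 377 = 71
take 55 (≤ 71); 71 − 55 = 16
take 13 (≤ 16); 16 − 13 = 3
take 3 (≤ 3); 3 − 3 = 0

17711 + 6765 + 987 + 377 + 55 + 13 + 3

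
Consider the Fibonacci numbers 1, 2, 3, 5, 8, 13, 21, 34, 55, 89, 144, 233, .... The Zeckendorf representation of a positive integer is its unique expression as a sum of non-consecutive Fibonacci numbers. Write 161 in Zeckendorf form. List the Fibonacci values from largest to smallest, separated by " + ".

144 + 13 + 3 + 1

161 − 144 = 17
17 − 13 = 4
4 − 3 = 1
1 − 1 = 0
So 161 = 144 + 13 + 3 + 1, with no two terms consecutive in the sequence.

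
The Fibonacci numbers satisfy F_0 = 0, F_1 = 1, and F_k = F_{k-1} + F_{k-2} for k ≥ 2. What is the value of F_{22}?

Iterating the recurrence up to F_{15} = 610 and F_{14} = 377:
F_{16} = F_{15} + F_{14} = 610 + 377 = 987
F_{17} = F_{16} + F_{15} = 987 + 610 = 1597
F_{18} = F_{17} + F_{16} = 1597 + 987 = 2584
F_{19} = F_{18} + F_{17} = 2584 + 1597 = 4181
F_{20} = F_{19} + F_{18} = 4181 + 2584 = 6765
F_{21} = F_{20} + F_{19} = 6765 + 4181 = 10946
F_{22} = F_{21} + F_{20} = 10946 + 6765 = 17711

17711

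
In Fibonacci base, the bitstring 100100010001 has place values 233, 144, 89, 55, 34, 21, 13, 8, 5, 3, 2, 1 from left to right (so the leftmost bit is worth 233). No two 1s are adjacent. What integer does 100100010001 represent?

Summing the place values of the 1 bits: 233 + 55 + 8 + 1 = 297.

297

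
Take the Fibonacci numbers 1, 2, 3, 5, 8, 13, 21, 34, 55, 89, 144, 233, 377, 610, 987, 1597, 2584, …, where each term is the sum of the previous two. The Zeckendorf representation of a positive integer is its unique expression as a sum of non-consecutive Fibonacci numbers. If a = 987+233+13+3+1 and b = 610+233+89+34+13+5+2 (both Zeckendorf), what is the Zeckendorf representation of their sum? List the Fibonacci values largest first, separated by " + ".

The two numbers are 1237 and 986, so their sum is 2223.
subtract 1597 from 2223: 626 remains
subtract 610 from 626: 16 remains
subtract 13 from 16: 3 remains
subtract 3 from 3: 0 remains

1597 + 610 + 13 + 3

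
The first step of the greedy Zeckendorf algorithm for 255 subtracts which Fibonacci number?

233 ≤ 255 < 377, so the largest Fibonacci number not exceeding 255 is 233.

233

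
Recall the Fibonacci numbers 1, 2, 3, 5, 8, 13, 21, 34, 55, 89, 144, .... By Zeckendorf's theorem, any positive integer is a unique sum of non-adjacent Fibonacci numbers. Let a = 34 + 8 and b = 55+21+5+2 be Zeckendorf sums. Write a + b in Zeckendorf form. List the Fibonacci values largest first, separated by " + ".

89 + 34 + 2

The two numbers are 42 and 83, so their sum is 125.
Greedily peel off the largest Fibonacci term at each step:
largest Fibonacci ≤ 125 is 89; 125 − 89 = 36
largest Fibonacci ≤ 36 is 34; 36 − 34 = 2
largest Fibonacci ≤ 2 is 2; 2 − 2 = 0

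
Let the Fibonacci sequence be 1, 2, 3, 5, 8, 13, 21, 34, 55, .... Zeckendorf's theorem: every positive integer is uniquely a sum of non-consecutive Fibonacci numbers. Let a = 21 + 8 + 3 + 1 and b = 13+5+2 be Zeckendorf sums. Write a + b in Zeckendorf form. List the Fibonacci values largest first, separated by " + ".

34 + 13 + 5 + 1

The two numbers are 33 and 20, so their sum is 53.
Repeatedly subtract the largest Fibonacci number that fits:
53 − 34 = 19
19 − 13 = 6
6 − 5 = 1
1 − 1 = 0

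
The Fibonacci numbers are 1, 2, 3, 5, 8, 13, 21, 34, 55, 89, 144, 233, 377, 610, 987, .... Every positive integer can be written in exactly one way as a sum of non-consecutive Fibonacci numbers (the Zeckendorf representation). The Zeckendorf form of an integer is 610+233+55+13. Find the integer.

911

610+233+55+13 = 911.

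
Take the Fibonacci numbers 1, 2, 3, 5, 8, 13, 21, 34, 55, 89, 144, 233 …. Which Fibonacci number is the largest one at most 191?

144

144 ≤ 191 < 233, so the largest Fibonacci number not exceeding 191 is 144.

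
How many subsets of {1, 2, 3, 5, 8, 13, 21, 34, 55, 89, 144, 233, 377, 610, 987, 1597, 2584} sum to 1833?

28

Starting from the Zeckendorf form and repeatedly splitting a term F_k into F_{k−1} + F_{k−2} (when neither is already used) reaches every representation.
1833 = 1597+233+3 = 1597+233+2+1 = 1597+144+89+3 = … (25 more), for 28 in all.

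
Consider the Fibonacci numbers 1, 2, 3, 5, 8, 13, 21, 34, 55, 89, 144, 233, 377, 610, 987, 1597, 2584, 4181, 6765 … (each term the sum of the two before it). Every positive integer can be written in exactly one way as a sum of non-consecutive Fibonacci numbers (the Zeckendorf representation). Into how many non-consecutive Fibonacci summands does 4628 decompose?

5

subtract 4181 from 4628: 447 remains
subtract 377 from 447: 70 remains
subtract 55 from 70: 15 remains
subtract 13 from 15: 2 remains
subtract 2 from 2: 0 remains
4628 = 4181 + 377 + 55 + 13 + 2, which has 5 terms.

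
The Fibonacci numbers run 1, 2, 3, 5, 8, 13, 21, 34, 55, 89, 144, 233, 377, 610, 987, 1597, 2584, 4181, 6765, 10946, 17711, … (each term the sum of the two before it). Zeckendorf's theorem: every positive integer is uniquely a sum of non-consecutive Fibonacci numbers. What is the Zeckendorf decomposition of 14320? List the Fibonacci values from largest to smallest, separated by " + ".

14320: greatest Fibonacci not exceeding it is 10946, leaving 3374
3374: greatest Fibonacci not exceeding it is 2584, leaving 790
790: greatest Fibonacci not exceeding it is 610, leaving 180
180: greatest Fibonacci not exceeding it is 144, leaving 36
36: greatest Fibonacci not exceeding it is 34, leaving 2
2: greatest Fibonacci not exceeding it is 2, leaving 0
So 14320 = 10946 + 2584 + 610 + 144 + 34 + 2, with no two terms consecutive in the sequence.

10946 + 2584 + 610 + 144 + 34 + 2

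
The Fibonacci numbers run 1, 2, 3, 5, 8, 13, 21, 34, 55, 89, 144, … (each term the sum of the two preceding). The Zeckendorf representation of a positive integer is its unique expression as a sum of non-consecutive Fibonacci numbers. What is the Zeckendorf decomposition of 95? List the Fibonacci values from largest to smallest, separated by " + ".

89 ≤ 95 < 144, so take 89; remainder 6
5 ≤ 6 < 8, so take 5; remainder 1
1 ≤ 1 < 2, so take 1; remainder 0
So 95 = 89 + 5 + 1, with no two terms consecutive in the sequence.

89 + 5 + 1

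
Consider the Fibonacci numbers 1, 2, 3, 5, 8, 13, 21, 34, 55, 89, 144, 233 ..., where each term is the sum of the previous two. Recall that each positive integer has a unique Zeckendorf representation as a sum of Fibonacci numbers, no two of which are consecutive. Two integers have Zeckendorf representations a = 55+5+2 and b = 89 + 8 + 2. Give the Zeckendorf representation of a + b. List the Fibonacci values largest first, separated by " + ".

144 + 13 + 3 + 1

The two numbers are 62 and 99, so their sum is 161.
take 144 (≤ 161); 161 − 144 = 17
take 13 (≤ 17); 17 − 13 = 4
take 3 (≤ 4); 4 − 3 = 1
take 1 (≤ 1); 1 − 1 = 0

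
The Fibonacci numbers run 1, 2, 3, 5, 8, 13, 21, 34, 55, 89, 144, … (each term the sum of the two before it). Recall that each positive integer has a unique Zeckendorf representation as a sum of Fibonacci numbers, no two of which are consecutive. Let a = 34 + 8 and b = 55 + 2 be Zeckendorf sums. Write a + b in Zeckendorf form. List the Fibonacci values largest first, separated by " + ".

89 + 8 + 2

The two numbers are 42 and 57, so their sum is 99.
largest Fibonacci ≤ 99 is 89; 99 − 89 = 10
largest Fibonacci ≤ 10 is 8; 10 − 8 = 2
largest Fibonacci ≤ 2 is 2; 2 − 2 = 0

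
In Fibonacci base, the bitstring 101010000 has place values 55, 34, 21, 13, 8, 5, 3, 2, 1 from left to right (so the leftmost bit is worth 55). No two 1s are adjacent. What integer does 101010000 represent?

84

Summing the place values of the 1 bits: 55 + 21 + 8 = 84.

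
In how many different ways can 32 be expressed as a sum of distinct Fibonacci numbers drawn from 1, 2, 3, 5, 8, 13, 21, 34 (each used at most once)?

4

32 = 21+8+3 = 21+8+2+1 = 21+5+3+2+1 = … (1 more), for 4 in all.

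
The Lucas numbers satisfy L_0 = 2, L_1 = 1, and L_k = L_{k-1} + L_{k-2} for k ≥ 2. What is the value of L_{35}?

Iterating the recurrence up to L_{29} = 1149851 and L_{28} = 710647:
L_{30} = L_{29} + L_{28} = 1149851 + 710647 = 1860498
L_{31} = L_{30} + L_{29} = 1860498 + 1149851 = 3010349
L_{32} = L_{31} + L_{30} = 3010349 + 1860498 = 4870847
L_{33} = L_{32} + L_{31} = 4870847 + 3010349 = 7881196
L_{34} = L_{33} + L_{32} = 7881196 + 4870847 = 12752043
L_{35} = L_{34} + L_{33} = 12752043 + 7881196 = 20633239

20633239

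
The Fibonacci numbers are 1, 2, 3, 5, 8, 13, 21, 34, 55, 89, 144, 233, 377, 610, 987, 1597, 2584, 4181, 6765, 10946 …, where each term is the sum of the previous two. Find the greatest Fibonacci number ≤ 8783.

6765 ≤ 8783 < 10946, so the largest Fibonacci number not exceeding 8783 is 6765.

6765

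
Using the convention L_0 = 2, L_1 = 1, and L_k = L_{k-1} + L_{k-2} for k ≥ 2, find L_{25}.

Iterating the recurrence up to L_{20} = 15127 and L_{19} = 9349:
L_{21} = L_{20} + L_{19} = 15127 + 9349 = 24476
L_{22} = L_{21} + L_{20} = 24476 + 15127 = 39603
L_{23} = L_{22} + L_{21} = 39603 + 24476 = 64079
L_{24} = L_{23} + L_{22} = 64079 + 39603 = 103682
L_{25} = L_{24} + L_{23} = 103682 + 64079 = 167761

167761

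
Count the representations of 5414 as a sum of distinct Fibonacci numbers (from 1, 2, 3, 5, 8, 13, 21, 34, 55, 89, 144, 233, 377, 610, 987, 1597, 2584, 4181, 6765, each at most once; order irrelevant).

Each representation comes from the Zeckendorf form by replacing some F_k with F_{k−1} + F_{k−2} where possible.
5414 = 4181+987+233+13 = 4181+987+233+8+5 = 4181+987+144+89+13 = 4181+610+377+233+13 = … (40 more), for 44 in all.

44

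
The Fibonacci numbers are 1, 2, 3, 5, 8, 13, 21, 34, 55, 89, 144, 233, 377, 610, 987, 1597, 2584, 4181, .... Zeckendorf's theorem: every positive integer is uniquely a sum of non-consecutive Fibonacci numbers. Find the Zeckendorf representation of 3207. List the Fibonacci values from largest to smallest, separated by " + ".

Repeatedly subtract the largest Fibonacci number that fits:
largest Fibonacci ≤ 3207 is 2584; 3207 − 2584 = 623
largest Fibonacci ≤ 623 is 610; 623 − 610 = 13
largest Fibonacci ≤ 13 is 13; 13 − 13 = 0
So 3207 = 2584 + 610 + 13, with no two terms consecutive in the sequence.

2584 + 610 + 13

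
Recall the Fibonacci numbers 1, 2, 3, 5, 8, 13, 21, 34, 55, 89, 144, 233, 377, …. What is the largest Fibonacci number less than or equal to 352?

233

233 ≤ 352 < 377, so the largest Fibonacci number not exceeding 352 is 233.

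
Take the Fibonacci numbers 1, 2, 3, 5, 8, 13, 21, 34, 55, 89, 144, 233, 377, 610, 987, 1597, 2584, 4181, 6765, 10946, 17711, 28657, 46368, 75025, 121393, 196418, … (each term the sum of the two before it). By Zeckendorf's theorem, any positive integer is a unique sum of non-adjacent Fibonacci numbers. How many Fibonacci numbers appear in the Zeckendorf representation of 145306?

145306 − 121393 = 23913
23913 − 17711 = 6202
6202 − 4181 = 2021
2021 − 1597 = 424
424 − 377 = 47
47 − 34 = 13
13 − 13 = 0
145306 = 121393 + 17711 + 4181 + 1597 + 377 + 34 + 13, which has 7 terms.

7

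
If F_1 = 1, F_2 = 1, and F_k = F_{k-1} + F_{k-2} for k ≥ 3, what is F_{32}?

2178309

Iterating the recurrence up to F_{25} = 75025 and F_{24} = 46368:
F_{26} = F_{25} + F_{24} = 75025 + 46368 = 121393
F_{27} = F_{26} + F_{25} = 121393 + 75025 = 196418
F_{28} = F_{27} + F_{26} = 196418 + 121393 = 317811
F_{29} = F_{28} + F_{27} = 317811 + 196418 = 514229
F_{30} = F_{29} + F_{28} = 514229 + 317811 = 832040
F_{31} = F_{30} + F_{29} = 832040 + 514229 = 1346269
F_{32} = F_{31} + F_{30} = 1346269 + 832040 = 2178309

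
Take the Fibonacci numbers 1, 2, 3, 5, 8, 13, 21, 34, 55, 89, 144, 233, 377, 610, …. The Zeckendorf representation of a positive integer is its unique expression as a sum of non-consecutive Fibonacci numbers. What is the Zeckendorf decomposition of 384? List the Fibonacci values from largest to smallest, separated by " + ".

Repeatedly subtract the largest Fibonacci number that fits:
take 377 (≤ 384); 384 − 377 = 7
take 5 (≤ 7); 7 − 5 = 2
take 2 (≤ 2); 2 − 2 = 0
So 384 = 377 + 5 + 2, with no two terms consecutive in the sequence.

377 + 5 + 2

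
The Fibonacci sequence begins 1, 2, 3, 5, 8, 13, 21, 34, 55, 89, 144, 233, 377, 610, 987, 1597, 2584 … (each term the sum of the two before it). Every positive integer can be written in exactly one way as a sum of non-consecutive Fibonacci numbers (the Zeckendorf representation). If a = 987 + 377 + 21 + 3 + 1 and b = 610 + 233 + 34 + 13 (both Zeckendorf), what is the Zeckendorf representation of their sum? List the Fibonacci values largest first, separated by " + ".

The two numbers are 1389 and 890, so their sum is 2279.
Greedy algorithm:
1597 ≤ 2279 < 2584, so take 1597; remainder 682
610 ≤ 682 < 987, so take 610; remainder 72
55 ≤ 72 < 89, so take 55; remainder 17
13 ≤ 17 < 21, so take 13; remainder 4
3 ≤ 4 < 5, so take 3; remainder 1
1 ≤ 1 < 2, so take 1; remainder 0

1597 + 610 + 55 + 13 + 3 + 1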